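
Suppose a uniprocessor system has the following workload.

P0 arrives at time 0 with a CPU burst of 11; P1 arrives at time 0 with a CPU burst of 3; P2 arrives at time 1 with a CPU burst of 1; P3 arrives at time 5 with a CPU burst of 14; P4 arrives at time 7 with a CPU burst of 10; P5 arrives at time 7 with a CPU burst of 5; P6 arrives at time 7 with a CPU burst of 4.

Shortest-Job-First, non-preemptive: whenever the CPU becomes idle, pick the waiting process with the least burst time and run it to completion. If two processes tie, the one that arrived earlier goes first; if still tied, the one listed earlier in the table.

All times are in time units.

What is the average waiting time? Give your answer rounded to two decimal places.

Schedule: | P1 0-3 | P2 3-4 | P0 4-15 | P6 15-19 | P5 19-24 | P4 24-34 | P3 34-48 |
Completion: P0=15  P1=3  P2=4  P3=48  P4=34  P5=24  P6=19
Turnaround (C−A): P0=15  P1=3  P2=3  P3=43  P4=27  P5=17  P6=12
Waiting times: P0=4, P1=0, P2=2, P3=29, P4=17, P5=12, P6=8
Average waiting = (4+0+2+29+17+12+8) / 7 = 72/7 = 10.29

10.29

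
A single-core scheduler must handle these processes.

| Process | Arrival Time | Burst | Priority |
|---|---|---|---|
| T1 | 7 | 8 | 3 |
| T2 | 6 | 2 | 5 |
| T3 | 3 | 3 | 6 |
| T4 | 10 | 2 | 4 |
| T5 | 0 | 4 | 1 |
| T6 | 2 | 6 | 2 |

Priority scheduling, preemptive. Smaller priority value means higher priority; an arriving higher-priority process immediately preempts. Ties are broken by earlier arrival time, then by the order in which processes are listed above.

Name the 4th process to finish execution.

Gantt: | T5 0-4 | T6 4-10 | T1 10-18 | T4 18-20 | T2 20-22 | T3 22-25 |
Completion: T1=18  T2=22  T3=25  T4=20  T5=4  T6=10
Turnaround (C−A): T1=11  T2=16  T3=22  T4=10  T5=4  T6=8
Finish order: T5 → T6 → T1 → T4 → T2 → T3

T4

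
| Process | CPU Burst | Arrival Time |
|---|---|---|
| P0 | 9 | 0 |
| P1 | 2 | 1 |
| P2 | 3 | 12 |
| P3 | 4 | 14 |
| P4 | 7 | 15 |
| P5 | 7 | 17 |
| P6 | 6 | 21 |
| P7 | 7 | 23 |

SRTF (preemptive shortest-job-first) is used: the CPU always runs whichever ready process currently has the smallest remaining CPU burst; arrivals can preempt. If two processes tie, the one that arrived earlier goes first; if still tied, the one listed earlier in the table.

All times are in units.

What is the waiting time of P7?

Gantt: | P0 0-1 | P1 1-3 | P0 3-11 | idle 11-12 | P2 12-15 | P3 15-19 | P4 19-26 | P6 26-32 | P5 32-39 | P7 39-46 |
Completion: P0=11  P1=3  P2=15  P3=19  P4=26  P5=39  P6=32  P7=46
Turnaround (C−A): P0=11  P1=2  P2=3  P3=5  P4=11  P5=22  P6=11  P7=23
Waiting(P7) = turnaround − burst = 23 − 7 = 16

16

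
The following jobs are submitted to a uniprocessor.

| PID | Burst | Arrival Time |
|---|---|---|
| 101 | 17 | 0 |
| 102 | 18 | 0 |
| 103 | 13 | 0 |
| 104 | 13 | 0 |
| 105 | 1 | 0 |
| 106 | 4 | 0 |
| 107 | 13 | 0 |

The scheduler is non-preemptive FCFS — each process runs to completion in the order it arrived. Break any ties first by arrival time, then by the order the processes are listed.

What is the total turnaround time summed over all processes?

368

Gantt: | 101 0-17 | 102 17-35 | 103 35-48 | 104 48-61 | 105 61-62 | 106 62-66 | 107 66-79 |
Completion: 101=17  102=35  103=48  104=61  105=62  106=66  107=79
Turnaround = completion − arrival: 101=17, 102=35, 103=48, 104=61, 105=62, 106=66, 107=79
Total turnaround = 17 + 35 + 48 + 61 + 62 + 66 + 79 = 368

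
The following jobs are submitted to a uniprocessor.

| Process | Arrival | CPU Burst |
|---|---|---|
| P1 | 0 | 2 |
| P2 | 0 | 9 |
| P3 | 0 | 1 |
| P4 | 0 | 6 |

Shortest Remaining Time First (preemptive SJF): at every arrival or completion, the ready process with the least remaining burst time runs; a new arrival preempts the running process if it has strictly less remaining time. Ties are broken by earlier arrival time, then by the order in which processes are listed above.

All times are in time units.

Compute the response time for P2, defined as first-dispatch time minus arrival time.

9

Gantt: | P3 0-1 | P1 1-3 | P4 3-9 | P2 9-18 |
Completion: P1=3  P2=18  P3=1  P4=9
Response(P2) = first start − arrival = 9 − 0 = 9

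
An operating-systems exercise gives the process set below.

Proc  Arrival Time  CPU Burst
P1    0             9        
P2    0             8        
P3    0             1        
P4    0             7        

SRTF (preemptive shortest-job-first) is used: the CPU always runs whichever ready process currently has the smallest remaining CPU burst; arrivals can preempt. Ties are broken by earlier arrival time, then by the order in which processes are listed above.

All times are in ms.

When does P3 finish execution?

Timeline: | P3 0-1 | P4 1-8 | P2 8-16 | P1 16-25 |
Completion: P1=25  P2=16  P3=1  P4=8
Turnaround (C−A): P1=25  P2=16  P3=1  P4=8

1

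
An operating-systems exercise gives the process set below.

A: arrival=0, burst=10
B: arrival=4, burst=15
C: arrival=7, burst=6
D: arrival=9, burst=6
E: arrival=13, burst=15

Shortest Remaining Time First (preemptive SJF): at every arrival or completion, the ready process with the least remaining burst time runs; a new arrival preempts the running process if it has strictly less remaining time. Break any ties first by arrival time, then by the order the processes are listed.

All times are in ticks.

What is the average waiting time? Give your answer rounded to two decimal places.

Gantt: | A 0-10 | C 10-16 | D 16-22 | B 22-37 | E 37-52 |
Completion: A=10  B=37  C=16  D=22  E=52
Turnaround (C−A): A=10  B=33  C=9  D=13  E=39
Waiting times: A=0, B=18, C=3, D=7, E=24
Average waiting = (0+18+3+7+24) / 5 = 52/5 = 10.40

10.40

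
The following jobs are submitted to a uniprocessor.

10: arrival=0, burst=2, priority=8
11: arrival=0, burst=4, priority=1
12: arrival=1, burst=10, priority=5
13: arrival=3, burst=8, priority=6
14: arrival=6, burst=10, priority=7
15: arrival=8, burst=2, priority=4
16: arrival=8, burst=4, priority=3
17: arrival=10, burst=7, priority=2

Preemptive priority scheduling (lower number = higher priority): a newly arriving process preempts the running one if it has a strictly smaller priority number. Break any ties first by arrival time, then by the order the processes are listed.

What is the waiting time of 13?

24

Schedule: | 11 0-4 | 12 4-8 | 16 8-10 | 17 10-17 | 16 17-19 | 15 19-21 | 12 21-27 | 13 27-35 | 14 35-45 | 10 45-47 |
Completion: 10=47  11=4  12=27  13=35  14=45  15=21  16=19  17=17
Turnaround (C−A): 10=47  11=4  12=26  13=32  14=39  15=13  16=11  17=7
Waiting(13) = turnaround − burst = 32 − 8 = 24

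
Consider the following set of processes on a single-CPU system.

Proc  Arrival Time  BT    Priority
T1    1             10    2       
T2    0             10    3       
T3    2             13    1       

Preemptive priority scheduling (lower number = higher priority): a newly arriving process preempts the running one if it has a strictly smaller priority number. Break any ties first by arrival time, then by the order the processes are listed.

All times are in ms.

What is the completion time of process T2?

33

Gantt: | T2 0-1 | T1 1-2 | T3 2-15 | T1 15-24 | T2 24-33 |
Completion: T1=24  T2=33  T3=15
Turnaround (C−A): T1=23  T2=33  T3=13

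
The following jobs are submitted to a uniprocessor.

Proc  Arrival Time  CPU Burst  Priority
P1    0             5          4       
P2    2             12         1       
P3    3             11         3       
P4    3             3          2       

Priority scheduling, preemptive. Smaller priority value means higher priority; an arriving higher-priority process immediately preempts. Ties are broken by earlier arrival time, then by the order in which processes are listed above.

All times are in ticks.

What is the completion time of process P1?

Timeline: | P1 0-2 | P2 2-14 | P4 14-17 | P3 17-28 | P1 28-31 |
Completion: P1=31  P2=14  P3=28  P4=17

31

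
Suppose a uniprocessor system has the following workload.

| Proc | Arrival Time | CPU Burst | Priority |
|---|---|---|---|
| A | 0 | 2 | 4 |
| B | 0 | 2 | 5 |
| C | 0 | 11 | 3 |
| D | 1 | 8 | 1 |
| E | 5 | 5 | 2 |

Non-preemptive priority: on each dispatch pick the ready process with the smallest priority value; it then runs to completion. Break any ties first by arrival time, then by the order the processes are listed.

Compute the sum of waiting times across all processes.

Schedule: | C 0-11 | D 11-19 | E 19-24 | A 24-26 | B 26-28 |
Completion: A=26  B=28  C=11  D=19  E=24
Turnaround (C−A): A=26  B=28  C=11  D=18  E=19
Waiting = turnaround − burst: A=24, B=26, C=0, D=10, E=14
Total waiting = 24 + 26 + 0 + 10 + 14 = 74

74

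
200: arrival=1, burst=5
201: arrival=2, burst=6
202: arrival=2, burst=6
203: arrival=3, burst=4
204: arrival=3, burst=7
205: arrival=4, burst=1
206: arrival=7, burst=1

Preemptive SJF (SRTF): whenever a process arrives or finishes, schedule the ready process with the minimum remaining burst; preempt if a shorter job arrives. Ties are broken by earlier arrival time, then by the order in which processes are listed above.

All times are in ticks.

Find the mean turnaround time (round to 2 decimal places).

Gantt: | idle 0-1 | 200 1-4 | 205 4-5 | 200 5-7 | 206 7-8 | 203 8-12 | 201 12-18 | 202 18-24 | 204 24-31 |
Completion: 200=7  201=18  202=24  203=12  204=31  205=5  206=8
Turnaround (C−A): 200=6  201=16  202=22  203=9  204=28  205=1  206=1
Turnaround times: 200=6, 201=16, 202=22, 203=9, 204=28, 205=1, 206=1
Average turnaround = (6+16+22+9+28+1+1) / 7 = 83/7 = 11.86

11.86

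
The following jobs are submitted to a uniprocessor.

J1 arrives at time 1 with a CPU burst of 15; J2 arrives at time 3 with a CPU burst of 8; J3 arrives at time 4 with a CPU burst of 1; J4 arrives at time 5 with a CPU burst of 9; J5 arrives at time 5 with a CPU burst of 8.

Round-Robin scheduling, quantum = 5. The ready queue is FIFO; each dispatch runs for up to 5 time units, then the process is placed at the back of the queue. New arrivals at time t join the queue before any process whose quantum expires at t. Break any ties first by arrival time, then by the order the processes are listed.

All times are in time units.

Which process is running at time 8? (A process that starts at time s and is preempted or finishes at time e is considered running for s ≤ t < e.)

J2

Schedule: | idle 0-1 | J1 1-6 | J2 6-11 | J3 11-12 | J4 12-17 | J5 17-22 | J1 22-27 | J2 27-30 | J4 30-34 | J5 34-37 | J1 37-42 |
Completion: J1=42  J2=30  J3=12  J4=34  J5=37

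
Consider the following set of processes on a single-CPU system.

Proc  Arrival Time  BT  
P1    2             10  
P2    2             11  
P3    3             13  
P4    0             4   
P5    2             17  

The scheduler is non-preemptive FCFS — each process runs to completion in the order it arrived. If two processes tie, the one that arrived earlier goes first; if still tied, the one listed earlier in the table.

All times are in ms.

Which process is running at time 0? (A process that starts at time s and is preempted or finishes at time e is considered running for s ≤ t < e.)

Timeline: | P4 0-4 | P1 4-14 | P2 14-25 | P5 25-42 | P3 42-55 |
Completion: P1=14  P2=25  P3=55  P4=4  P5=42

P4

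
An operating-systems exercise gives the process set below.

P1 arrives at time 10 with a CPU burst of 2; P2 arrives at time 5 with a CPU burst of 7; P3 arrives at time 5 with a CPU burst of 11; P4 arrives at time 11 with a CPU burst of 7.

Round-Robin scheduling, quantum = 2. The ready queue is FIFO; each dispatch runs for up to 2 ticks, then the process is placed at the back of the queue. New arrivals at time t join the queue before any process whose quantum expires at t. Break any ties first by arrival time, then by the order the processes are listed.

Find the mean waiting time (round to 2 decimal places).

11.00

Schedule: | idle 0-5 | P2 5-7 | P3 7-9 | P2 9-11 | P3 11-13 | P1 13-15 | P4 15-17 | P2 17-19 | P3 19-21 | P4 21-23 | P2 23-24 | P3 24-26 | P4 26-28 | P3 28-30 | P4 30-31 | P3 31-32 |
Completion: P1=15  P2=24  P3=32  P4=31
Turnaround (C−A): P1=5  P2=19  P3=27  P4=20
Waiting times: P1=3, P2=12, P3=16, P4=13
Average waiting = (3+12+16+13) / 4 = 44/4 = 11.00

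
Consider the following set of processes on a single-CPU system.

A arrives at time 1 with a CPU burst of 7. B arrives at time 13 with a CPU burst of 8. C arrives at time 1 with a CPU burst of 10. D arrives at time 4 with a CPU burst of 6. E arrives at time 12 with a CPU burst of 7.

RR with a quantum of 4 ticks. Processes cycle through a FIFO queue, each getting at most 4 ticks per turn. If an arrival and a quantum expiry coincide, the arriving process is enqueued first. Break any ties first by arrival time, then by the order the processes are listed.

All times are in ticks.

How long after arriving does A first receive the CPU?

0

Gantt: | idle 0-1 | A 1-5 | C 5-9 | D 9-13 | A 13-16 | C 16-20 | E 20-24 | B 24-28 | D 28-30 | C 30-32 | E 32-35 | B 35-39 |
Completion: A=16  B=39  C=32  D=30  E=35
Turnaround (C−A): A=15  B=26  C=31  D=26  E=23
Response(A) = first start − arrival = 1 − 1 = 0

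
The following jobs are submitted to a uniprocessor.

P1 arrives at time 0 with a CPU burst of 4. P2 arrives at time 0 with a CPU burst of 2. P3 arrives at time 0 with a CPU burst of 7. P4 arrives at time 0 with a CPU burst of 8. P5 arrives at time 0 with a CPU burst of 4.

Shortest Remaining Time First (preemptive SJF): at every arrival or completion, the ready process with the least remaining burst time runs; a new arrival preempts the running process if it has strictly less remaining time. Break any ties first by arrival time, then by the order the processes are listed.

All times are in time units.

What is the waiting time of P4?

Gantt: | P2 0-2 | P1 2-6 | P5 6-10 | P3 10-17 | P4 17-25 |
Completion: P1=6  P2=2  P3=17  P4=25  P5=10
Turnaround (C−A): P1=6  P2=2  P3=17  P4=25  P5=10
Waiting(P4) = turnaround − burst = 25 − 8 = 17

17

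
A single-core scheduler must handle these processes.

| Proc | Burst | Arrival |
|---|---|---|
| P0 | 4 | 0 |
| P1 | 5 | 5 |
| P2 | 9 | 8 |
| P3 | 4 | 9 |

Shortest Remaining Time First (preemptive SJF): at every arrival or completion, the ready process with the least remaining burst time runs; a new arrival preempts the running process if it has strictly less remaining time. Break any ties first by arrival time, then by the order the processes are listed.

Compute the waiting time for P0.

Timeline: | P0 0-4 | idle 4-5 | P1 5-10 | P3 10-14 | P2 14-23 |
Completion: P0=4  P1=10  P2=23  P3=14
Waiting(P0) = turnaround − burst = 4 − 4 = 0

0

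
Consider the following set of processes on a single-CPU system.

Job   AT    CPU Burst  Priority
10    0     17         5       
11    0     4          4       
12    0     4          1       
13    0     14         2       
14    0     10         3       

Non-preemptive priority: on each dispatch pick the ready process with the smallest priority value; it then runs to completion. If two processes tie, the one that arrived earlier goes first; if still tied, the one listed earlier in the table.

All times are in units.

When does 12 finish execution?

4

Gantt: | 12 0-4 | 13 4-18 | 14 18-28 | 11 28-32 | 10 32-49 |
Completion: 10=49  11=32  12=4  13=18  14=28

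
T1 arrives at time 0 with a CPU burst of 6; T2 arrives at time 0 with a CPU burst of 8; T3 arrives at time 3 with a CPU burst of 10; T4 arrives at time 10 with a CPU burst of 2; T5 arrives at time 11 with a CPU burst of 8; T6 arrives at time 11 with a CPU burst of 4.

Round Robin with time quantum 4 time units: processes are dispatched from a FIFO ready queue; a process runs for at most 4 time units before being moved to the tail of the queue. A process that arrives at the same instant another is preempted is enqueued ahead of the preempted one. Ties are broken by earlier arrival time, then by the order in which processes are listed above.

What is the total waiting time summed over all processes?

81

Timeline: | T1 0-4 | T2 4-8 | T3 8-12 | T1 12-14 | T2 14-18 | T4 18-20 | T5 20-24 | T6 24-28 | T3 28-32 | T5 32-36 | T3 36-38 |
Completion: T1=14  T2=18  T3=38  T4=20  T5=36  T6=28
Turnaround (C−A): T1=14  T2=18  T3=35  T4=10  T5=25  T6=17
Waiting = turnaround − burst: T1=8, T2=10, T3=25, T4=8, T5=17, T6=13
Total waiting = 8 + 10 + 25 + 8 + 17 + 13 = 81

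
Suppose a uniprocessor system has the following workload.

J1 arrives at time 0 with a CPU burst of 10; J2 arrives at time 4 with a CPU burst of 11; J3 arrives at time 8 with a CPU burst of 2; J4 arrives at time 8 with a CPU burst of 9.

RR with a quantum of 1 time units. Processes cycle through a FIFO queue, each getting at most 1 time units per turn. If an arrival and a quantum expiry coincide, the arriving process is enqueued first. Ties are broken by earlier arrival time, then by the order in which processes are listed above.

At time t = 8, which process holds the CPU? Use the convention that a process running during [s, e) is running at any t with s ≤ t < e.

Gantt: | J1 0-4 | J2 4-5 | J1 5-6 | J2 6-7 | J1 7-8 | J2 8-9 | J3 9-10 | J4 10-11 | J1 11-12 | J2 12-13 | J3 13-14 | J4 14-15 | J1 15-16 | J2 16-17 | J4 17-18 | J1 18-19 | J2 19-20 | J4 20-21 | J1 21-22 | J2 22-23 | J4 23-24 | J2 24-25 | J4 25-26 | J2 26-27 | J4 27-28 | J2 28-29 | J4 29-30 | J2 30-31 | J4 31-32 |
Completion: J1=22  J2=31  J3=14  J4=32
Turnaround (C−A): J1=22  J2=27  J3=6  J4=24

J2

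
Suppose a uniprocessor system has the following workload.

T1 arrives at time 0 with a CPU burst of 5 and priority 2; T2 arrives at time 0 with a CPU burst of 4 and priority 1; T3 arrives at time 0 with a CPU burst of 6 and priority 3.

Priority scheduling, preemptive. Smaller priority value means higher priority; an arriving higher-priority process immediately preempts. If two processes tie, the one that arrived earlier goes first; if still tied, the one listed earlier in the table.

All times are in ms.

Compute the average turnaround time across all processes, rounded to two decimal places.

Gantt: | T2 0-4 | T1 4-9 | T3 9-15 |
Completion: T1=9  T2=4  T3=15
Turnaround (C−A): T1=9  T2=4  T3=15
Turnaround times: T1=9, T2=4, T3=15
Average turnaround = (9+4+15) / 3 = 28/3 = 9.33

9.33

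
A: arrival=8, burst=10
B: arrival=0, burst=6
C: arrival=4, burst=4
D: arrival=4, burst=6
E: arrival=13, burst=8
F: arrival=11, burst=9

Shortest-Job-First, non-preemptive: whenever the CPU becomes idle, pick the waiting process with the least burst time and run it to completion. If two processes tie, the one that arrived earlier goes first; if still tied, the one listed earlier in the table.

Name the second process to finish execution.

C

Gantt: | B 0-6 | C 6-10 | D 10-16 | E 16-24 | F 24-33 | A 33-43 |
Completion: A=43  B=6  C=10  D=16  E=24  F=33
Turnaround (C−A): A=35  B=6  C=6  D=12  E=11  F=22
Finish order: B → C → D → E → F → A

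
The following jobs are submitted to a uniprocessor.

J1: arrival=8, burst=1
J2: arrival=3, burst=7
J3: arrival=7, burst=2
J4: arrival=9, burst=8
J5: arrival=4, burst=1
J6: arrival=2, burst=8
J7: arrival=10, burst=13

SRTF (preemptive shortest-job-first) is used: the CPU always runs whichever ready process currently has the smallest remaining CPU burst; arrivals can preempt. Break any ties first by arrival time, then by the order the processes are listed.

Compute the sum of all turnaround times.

Gantt: | idle 0-2 | J6 2-4 | J5 4-5 | J6 5-7 | J3 7-9 | J1 9-10 | J6 10-14 | J2 14-21 | J4 21-29 | J7 29-42 |
Completion: J1=10  J2=21  J3=9  J4=29  J5=5  J6=14  J7=42
Turnaround (C−A): J1=2  J2=18  J3=2  J4=20  J5=1  J6=12  J7=32
Turnaround = completion − arrival: J1=2, J2=18, J3=2, J4=20, J5=1, J6=12, J7=32
Total turnaround = 2 + 18 + 2 + 20 + 1 + 12 + 32 = 87

87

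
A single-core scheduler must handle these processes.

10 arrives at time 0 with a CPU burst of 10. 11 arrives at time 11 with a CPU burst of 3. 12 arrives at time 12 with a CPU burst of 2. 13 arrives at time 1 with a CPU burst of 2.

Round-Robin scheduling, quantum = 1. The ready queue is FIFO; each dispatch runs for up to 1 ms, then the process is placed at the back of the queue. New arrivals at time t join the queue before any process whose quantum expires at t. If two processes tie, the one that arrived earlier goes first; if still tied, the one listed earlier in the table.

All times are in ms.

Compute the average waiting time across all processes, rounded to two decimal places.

Schedule: | 10 0-1 | 13 1-2 | 10 2-3 | 13 3-4 | 10 4-11 | 11 11-12 | 10 12-13 | 12 13-14 | 11 14-15 | 12 15-16 | 11 16-17 |
Completion: 10=13  11=17  12=16  13=4
Waiting times: 10=3, 11=3, 12=2, 13=1
Average waiting = (3+3+2+1) / 4 = 9/4 = 2.25

2.25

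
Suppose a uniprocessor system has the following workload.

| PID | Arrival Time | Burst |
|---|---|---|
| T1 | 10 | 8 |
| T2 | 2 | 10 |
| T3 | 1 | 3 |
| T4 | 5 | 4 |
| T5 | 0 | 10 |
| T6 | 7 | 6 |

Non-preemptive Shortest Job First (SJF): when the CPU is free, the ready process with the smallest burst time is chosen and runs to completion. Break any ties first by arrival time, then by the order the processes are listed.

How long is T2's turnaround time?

Schedule: | T5 0-10 | T3 10-13 | T4 13-17 | T6 17-23 | T1 23-31 | T2 31-41 |
Completion: T1=31  T2=41  T3=13  T4=17  T5=10  T6=23
Turnaround(T2) = completion − arrival = 41 − 2 = 39

39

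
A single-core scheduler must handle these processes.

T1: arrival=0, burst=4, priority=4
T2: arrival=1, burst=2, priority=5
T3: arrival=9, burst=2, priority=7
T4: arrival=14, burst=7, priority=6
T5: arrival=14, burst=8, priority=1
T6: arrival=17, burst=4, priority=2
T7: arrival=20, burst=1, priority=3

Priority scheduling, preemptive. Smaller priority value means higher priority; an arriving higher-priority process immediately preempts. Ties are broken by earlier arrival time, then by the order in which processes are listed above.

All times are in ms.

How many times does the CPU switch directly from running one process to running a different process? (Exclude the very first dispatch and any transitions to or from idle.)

4

Timeline: | T1 0-4 | T2 4-6 | idle 6-9 | T3 9-11 | idle 11-14 | T5 14-22 | T6 22-26 | T7 26-27 | T4 27-34 |
Completion: T1=4  T2=6  T3=11  T4=34  T5=22  T6=26  T7=27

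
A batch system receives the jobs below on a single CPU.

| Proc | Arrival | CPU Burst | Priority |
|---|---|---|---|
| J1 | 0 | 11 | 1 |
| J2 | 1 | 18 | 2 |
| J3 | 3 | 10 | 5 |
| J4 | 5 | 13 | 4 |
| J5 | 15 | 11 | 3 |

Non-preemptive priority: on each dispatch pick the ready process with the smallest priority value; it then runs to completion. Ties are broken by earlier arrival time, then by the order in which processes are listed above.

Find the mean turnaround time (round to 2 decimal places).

34.40

Timeline: | J1 0-11 | J2 11-29 | J5 29-40 | J4 40-53 | J3 53-63 |
Completion: J1=11  J2=29  J3=63  J4=53  J5=40
Turnaround (C−A): J1=11  J2=28  J3=60  J4=48  J5=25
Turnaround times: J1=11, J2=28, J3=60, J4=48, J5=25
Average turnaround = (11+28+60+48+25) / 5 = 172/5 = 34.40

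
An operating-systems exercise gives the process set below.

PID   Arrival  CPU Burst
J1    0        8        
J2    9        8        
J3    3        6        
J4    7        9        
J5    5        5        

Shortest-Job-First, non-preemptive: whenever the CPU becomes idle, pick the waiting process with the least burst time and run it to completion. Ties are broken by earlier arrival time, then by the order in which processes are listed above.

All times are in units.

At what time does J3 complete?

Timeline: | J1 0-8 | J5 8-13 | J3 13-19 | J2 19-27 | J4 27-36 |
Completion: J1=8  J2=27  J3=19  J4=36  J5=13
Turnaround (C−A): J1=8  J2=18  J3=16  J4=29  J5=8

19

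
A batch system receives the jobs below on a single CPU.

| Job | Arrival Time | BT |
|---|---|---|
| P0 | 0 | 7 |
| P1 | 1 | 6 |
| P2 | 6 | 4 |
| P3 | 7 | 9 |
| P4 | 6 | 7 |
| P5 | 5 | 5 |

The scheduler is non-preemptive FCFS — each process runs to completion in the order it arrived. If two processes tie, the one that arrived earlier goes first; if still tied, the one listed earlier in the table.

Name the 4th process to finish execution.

Schedule: | P0 0-7 | P1 7-13 | P5 13-18 | P2 18-22 | P4 22-29 | P3 29-38 |
Completion: P0=7  P1=13  P2=22  P3=38  P4=29  P5=18
Turnaround (C−A): P0=7  P1=12  P2=16  P3=31  P4=23  P5=13
Finish order: P0 → P1 → P5 → P2 → P4 → P3

P2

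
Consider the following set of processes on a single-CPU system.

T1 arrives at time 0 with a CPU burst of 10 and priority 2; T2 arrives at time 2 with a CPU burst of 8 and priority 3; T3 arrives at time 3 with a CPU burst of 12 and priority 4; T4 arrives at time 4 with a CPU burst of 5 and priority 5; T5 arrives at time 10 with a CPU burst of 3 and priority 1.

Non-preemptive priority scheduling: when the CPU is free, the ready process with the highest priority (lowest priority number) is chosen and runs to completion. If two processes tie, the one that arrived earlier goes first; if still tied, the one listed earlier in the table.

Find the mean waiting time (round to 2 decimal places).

11.60

Gantt: | T1 0-10 | T5 10-13 | T2 13-21 | T3 21-33 | T4 33-38 |
Completion: T1=10  T2=21  T3=33  T4=38  T5=13
Turnaround (C−A): T1=10  T2=19  T3=30  T4=34  T5=3
Waiting times: T1=0, T2=11, T3=18, T4=29, T5=0
Average waiting = (0+11+18+29+0) / 5 = 58/5 = 11.60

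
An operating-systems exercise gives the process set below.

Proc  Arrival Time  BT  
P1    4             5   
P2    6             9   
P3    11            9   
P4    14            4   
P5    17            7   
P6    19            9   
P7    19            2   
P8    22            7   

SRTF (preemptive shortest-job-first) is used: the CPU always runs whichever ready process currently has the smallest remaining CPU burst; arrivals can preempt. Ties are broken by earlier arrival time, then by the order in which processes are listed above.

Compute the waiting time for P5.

7

Schedule: | idle 0-4 | P1 4-9 | P2 9-18 | P4 18-19 | P7 19-21 | P4 21-24 | P5 24-31 | P8 31-38 | P3 38-47 | P6 47-56 |
Completion: P1=9  P2=18  P3=47  P4=24  P5=31  P6=56  P7=21  P8=38
Turnaround (C−A): P1=5  P2=12  P3=36  P4=10  P5=14  P6=37  P7=2  P8=16
Waiting(P5) = turnaround − burst = 14 − 7 = 7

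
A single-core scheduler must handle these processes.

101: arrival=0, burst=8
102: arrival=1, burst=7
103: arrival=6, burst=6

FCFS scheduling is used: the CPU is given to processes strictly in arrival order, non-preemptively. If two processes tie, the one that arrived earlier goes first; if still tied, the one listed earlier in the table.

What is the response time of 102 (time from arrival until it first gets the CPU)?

7

Gantt: | 101 0-8 | 102 8-15 | 103 15-21 |
Completion: 101=8  102=15  103=21
Turnaround (C−A): 101=8  102=14  103=15
Response(102) = first start − arrival = 8 − 1 = 7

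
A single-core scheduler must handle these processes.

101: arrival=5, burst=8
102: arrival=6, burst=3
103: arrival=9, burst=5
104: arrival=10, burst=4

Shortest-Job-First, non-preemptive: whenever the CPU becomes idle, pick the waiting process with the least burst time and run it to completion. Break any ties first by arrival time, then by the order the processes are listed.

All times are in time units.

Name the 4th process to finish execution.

103

Gantt: | idle 0-5 | 101 5-13 | 102 13-16 | 104 16-20 | 103 20-25 |
Completion: 101=13  102=16  103=25  104=20
Finish order: 101 → 102 → 104 → 103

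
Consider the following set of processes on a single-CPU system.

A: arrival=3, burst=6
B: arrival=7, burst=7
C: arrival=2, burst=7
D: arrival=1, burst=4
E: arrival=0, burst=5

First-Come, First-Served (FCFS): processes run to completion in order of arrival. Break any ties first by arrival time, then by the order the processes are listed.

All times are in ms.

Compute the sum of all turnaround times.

68

Timeline: | E 0-5 | D 5-9 | C 9-16 | A 16-22 | B 22-29 |
Completion: A=22  B=29  C=16  D=9  E=5
Turnaround (C−A): A=19  B=22  C=14  D=8  E=5
Turnaround = completion − arrival: A=19, B=22, C=14, D=8, E=5
Total turnaround = 19 + 22 + 14 + 8 + 5 = 68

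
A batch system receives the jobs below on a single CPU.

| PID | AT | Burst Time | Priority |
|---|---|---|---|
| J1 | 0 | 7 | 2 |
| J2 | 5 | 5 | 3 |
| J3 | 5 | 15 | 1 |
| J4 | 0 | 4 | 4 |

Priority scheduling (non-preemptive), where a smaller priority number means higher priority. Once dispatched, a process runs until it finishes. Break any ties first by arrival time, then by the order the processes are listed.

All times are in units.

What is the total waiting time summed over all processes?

46

Timeline: | J1 0-7 | J3 7-22 | J2 22-27 | J4 27-31 |
Completion: J1=7  J2=27  J3=22  J4=31
Turnaround (C−A): J1=7  J2=22  J3=17  J4=31
Waiting = turnaround − burst: J1=0, J2=17, J3=2, J4=27
Total waiting = 0 + 17 + 2 + 27 = 46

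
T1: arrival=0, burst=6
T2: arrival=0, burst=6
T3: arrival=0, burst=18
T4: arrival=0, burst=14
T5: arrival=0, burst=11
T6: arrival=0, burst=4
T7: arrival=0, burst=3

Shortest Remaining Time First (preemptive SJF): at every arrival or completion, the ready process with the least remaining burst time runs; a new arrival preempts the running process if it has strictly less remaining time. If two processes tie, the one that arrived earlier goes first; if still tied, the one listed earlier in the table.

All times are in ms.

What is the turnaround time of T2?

Timeline: | T7 0-3 | T6 3-7 | T1 7-13 | T2 13-19 | T5 19-30 | T4 30-44 | T3 44-62 |
Completion: T1=13  T2=19  T3=62  T4=44  T5=30  T6=7  T7=3
Turnaround(T2) = completion − arrival = 19 − 0 = 19

19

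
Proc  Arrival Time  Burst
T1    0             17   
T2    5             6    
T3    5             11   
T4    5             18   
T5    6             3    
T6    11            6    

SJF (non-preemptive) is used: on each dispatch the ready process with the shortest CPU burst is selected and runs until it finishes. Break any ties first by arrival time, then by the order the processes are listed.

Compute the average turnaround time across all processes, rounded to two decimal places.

Schedule: | T1 0-17 | T5 17-20 | T2 20-26 | T6 26-32 | T3 32-43 | T4 43-61 |
Completion: T1=17  T2=26  T3=43  T4=61  T5=20  T6=32
Turnaround (C−A): T1=17  T2=21  T3=38  T4=56  T5=14  T6=21
Turnaround times: T1=17, T2=21, T3=38, T4=56, T5=14, T6=21
Average turnaround = (17+21+38+56+14+21) / 6 = 167/6 = 27.83

27.83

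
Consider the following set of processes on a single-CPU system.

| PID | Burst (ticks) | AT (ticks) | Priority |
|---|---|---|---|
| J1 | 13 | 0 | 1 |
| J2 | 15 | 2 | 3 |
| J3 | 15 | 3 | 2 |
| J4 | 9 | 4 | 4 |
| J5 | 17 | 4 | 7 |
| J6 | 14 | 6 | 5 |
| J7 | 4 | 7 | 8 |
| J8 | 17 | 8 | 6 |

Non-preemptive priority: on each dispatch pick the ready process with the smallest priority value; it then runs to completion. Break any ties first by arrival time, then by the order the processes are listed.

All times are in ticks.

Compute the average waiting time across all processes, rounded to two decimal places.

Gantt: | J1 0-13 | J3 13-28 | J2 28-43 | J4 43-52 | J6 52-66 | J8 66-83 | J5 83-100 | J7 100-104 |
Completion: J1=13  J2=43  J3=28  J4=52  J5=100  J6=66  J7=104  J8=83
Waiting times: J1=0, J2=26, J3=10, J4=39, J5=79, J6=46, J7=93, J8=58
Average waiting = (0+26+10+39+79+46+93+58) / 8 = 351/8 = 43.88

43.88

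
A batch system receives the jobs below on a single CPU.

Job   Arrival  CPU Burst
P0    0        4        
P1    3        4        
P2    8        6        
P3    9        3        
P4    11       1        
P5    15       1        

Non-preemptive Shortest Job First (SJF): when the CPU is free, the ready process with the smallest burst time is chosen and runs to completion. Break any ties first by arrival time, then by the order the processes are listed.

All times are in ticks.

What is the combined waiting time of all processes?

Timeline: | P0 0-4 | P1 4-8 | P2 8-14 | P4 14-15 | P5 15-16 | P3 16-19 |
Completion: P0=4  P1=8  P2=14  P3=19  P4=15  P5=16
Waiting = turnaround − burst: P0=0, P1=1, P2=0, P3=7, P4=3, P5=0
Total waiting = 0 + 1 + 0 + 7 + 3 + 0 = 11

11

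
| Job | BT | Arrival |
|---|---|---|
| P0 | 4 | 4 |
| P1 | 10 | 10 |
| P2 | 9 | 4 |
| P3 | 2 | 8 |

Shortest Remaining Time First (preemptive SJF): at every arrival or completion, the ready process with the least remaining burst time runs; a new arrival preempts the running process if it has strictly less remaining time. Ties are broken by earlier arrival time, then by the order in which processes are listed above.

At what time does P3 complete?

10

Timeline: | idle 0-4 | P0 4-8 | P3 8-10 | P2 10-19 | P1 19-29 |
Completion: P0=8  P1=29  P2=19  P3=10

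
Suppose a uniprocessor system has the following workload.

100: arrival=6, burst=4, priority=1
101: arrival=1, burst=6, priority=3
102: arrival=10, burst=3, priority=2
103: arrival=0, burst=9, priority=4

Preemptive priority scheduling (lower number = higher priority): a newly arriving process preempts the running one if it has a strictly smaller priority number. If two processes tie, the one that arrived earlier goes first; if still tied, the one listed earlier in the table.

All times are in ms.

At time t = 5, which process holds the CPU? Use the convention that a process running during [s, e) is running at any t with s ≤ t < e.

Gantt: | 103 0-1 | 101 1-6 | 100 6-10 | 102 10-13 | 101 13-14 | 103 14-22 |
Completion: 100=10  101=14  102=13  103=22

101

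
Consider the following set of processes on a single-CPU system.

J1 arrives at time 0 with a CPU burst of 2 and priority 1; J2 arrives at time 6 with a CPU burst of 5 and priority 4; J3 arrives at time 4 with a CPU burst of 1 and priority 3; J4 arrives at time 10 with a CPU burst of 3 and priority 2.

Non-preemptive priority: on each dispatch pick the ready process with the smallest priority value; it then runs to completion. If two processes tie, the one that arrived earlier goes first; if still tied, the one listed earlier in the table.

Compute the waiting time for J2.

Gantt: | J1 0-2 | idle 2-4 | J3 4-5 | idle 5-6 | J2 6-11 | J4 11-14 |
Completion: J1=2  J2=11  J3=5  J4=14
Waiting(J2) = turnaround − burst = 5 − 5 = 0

0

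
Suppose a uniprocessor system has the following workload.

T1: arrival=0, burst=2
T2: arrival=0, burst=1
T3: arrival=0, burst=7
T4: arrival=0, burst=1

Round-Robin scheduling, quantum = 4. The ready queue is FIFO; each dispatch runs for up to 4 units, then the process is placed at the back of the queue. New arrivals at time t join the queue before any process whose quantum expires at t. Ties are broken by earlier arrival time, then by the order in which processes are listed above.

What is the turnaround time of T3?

11

Timeline: | T1 0-2 | T2 2-3 | T3 3-7 | T4 7-8 | T3 8-11 |
Completion: T1=2  T2=3  T3=11  T4=8
Turnaround (C−A): T1=2  T2=3  T3=11  T4=8
Turnaround(T3) = completion − arrival = 11 − 0 = 11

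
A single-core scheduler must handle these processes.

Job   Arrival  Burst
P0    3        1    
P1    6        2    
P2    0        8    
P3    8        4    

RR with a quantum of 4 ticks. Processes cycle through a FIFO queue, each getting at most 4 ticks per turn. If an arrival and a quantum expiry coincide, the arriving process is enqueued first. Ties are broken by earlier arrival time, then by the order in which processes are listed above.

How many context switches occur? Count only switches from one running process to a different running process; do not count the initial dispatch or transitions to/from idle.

4

Timeline: | P2 0-4 | P0 4-5 | P2 5-9 | P1 9-11 | P3 11-15 |
Completion: P0=5  P1=11  P2=9  P3=15
Turnaround (C−A): P0=2  P1=5  P2=9  P3=7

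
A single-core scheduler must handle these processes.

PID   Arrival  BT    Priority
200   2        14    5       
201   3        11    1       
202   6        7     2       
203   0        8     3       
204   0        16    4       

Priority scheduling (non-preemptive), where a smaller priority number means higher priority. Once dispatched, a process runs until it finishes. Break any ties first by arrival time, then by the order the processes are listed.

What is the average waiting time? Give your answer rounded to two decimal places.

Schedule: | 203 0-8 | 201 8-19 | 202 19-26 | 204 26-42 | 200 42-56 |
Completion: 200=56  201=19  202=26  203=8  204=42
Waiting times: 200=40, 201=5, 202=13, 203=0, 204=26
Average waiting = (40+5+13+0+26) / 5 = 84/5 = 16.80

16.80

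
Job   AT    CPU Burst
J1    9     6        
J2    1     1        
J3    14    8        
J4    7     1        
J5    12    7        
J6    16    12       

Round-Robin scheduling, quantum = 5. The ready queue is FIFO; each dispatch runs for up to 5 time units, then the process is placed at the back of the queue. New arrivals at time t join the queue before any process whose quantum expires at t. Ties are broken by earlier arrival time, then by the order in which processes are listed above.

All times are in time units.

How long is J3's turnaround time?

Schedule: | idle 0-1 | J2 1-2 | idle 2-7 | J4 7-8 | idle 8-9 | J1 9-14 | J5 14-19 | J3 19-24 | J1 24-25 | J6 25-30 | J5 30-32 | J3 32-35 | J6 35-42 |
Completion: J1=25  J2=2  J3=35  J4=8  J5=32  J6=42
Turnaround (C−A): J1=16  J2=1  J3=21  J4=1  J5=20  J6=26
Turnaround(J3) = completion − arrival = 35 − 14 = 21

21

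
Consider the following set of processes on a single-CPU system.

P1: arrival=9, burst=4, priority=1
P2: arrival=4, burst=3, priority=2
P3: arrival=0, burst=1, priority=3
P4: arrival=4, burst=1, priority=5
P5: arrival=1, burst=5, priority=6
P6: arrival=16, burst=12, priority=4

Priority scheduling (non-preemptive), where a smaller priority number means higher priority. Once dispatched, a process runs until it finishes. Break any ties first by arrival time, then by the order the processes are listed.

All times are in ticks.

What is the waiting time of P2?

2

Schedule: | P3 0-1 | P5 1-6 | P2 6-9 | P1 9-13 | P4 13-14 | idle 14-16 | P6 16-28 |
Completion: P1=13  P2=9  P3=1  P4=14  P5=6  P6=28
Turnaround (C−A): P1=4  P2=5  P3=1  P4=10  P5=5  P6=12
Waiting(P2) = turnaround − burst = 5 − 3 = 2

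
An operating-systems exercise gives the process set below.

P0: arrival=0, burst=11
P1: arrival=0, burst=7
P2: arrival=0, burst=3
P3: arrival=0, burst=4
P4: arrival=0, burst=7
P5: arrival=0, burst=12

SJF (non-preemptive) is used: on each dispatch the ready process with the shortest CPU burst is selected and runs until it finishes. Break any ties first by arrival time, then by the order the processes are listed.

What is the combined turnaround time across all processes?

Gantt: | P2 0-3 | P3 3-7 | P1 7-14 | P4 14-21 | P0 21-32 | P5 32-44 |
Completion: P0=32  P1=14  P2=3  P3=7  P4=21  P5=44
Turnaround (C−A): P0=32  P1=14  P2=3  P3=7  P4=21  P5=44
Turnaround = completion − arrival: P0=32, P1=14, P2=3, P3=7, P4=21, P5=44
Total turnaround = 32 + 14 + 3 + 7 + 21 + 44 = 121

121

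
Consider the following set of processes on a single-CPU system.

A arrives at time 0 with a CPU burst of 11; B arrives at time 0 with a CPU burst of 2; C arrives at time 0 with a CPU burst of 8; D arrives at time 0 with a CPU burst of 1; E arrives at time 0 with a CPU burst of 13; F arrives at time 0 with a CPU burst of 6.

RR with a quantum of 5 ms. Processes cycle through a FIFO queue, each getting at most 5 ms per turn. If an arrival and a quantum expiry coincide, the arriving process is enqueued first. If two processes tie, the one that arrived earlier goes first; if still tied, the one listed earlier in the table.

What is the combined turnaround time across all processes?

Timeline: | A 0-5 | B 5-7 | C 7-12 | D 12-13 | E 13-18 | F 18-23 | A 23-28 | C 28-31 | E 31-36 | F 36-37 | A 37-38 | E 38-41 |
Completion: A=38  B=7  C=31  D=13  E=41  F=37
Turnaround (C−A): A=38  B=7  C=31  D=13  E=41  F=37
Turnaround = completion − arrival: A=38, B=7, C=31, D=13, E=41, F=37
Total turnaround = 38 + 7 + 31 + 13 + 41 + 37 = 167

167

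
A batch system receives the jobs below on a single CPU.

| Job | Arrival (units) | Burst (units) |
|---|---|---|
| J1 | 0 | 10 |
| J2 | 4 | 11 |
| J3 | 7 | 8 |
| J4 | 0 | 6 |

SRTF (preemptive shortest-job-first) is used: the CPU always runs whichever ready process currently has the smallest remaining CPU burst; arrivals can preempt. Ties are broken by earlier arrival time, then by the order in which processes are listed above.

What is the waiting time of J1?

Gantt: | J4 0-6 | J1 6-7 | J3 7-15 | J1 15-24 | J2 24-35 |
Completion: J1=24  J2=35  J3=15  J4=6
Waiting(J1) = turnaround − burst = 24 − 10 = 14

14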